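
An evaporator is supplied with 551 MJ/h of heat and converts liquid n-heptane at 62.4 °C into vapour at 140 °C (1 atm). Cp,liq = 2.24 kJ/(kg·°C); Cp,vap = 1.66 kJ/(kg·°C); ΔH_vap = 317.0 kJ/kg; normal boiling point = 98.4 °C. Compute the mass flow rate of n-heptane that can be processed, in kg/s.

ṁ = 0.328 kg/s

Δh = 2.24×(98.4−62.4) + 317.0 + 1.66×(140−98.4) = 466.7 kJ/kg
Q = 551 MJ/h = 153.06 kJ/s = 153.06 kJ/s
ṁ = Q/Δh = 153.06 / 466.7 = 0.32796 kg/s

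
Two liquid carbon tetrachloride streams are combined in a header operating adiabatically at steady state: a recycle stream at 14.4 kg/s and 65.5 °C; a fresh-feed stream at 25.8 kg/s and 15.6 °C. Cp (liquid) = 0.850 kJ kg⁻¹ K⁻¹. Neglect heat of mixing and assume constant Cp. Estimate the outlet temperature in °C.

Adiabatic, steady state ⇒ Σ ṁᵢCp,ᵢ(T_out − Tᵢ) = 0
T_out = Σ ṁᵢCp,ᵢTᵢ / Σ ṁᵢCp,ᵢ
      = 1143.8 / 34.17 = 33.475 °C

T_out = 33.5 °C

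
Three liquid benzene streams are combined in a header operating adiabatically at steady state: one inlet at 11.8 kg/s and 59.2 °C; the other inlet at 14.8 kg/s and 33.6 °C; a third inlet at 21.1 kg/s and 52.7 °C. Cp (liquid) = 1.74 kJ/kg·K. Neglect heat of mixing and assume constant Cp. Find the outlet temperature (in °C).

T_out = 48.4 °C

No heat crosses the boundary, so H_out = H_in.
Σ ṁᵢCp,ᵢTᵢ = 11.8×1.74×59.2 + 14.8×1.74×33.6 + 21.1×1.74×52.7 = 4015.6
Σ ṁᵢCp,ᵢ = 11.8×1.74 + 14.8×1.74 + 21.1×1.74 = 82.998
T_out = 4015.6 / 82.998 = 48.382 °C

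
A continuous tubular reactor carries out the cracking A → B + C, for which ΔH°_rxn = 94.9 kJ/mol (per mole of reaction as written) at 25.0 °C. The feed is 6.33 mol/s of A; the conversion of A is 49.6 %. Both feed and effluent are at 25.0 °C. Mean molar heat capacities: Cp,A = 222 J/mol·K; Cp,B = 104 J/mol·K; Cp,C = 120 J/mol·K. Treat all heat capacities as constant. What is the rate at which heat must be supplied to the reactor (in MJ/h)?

Q_in = 1070 MJ/h

Extent of reaction ξ = 0.496 × 6.33 = 3.1397 mol/s
Reaction term: ξ·ΔH°_rxn = 3.1397 × 94.9 = 297.96 kJ/s
Q = ΔH = 297.96 kJ/s = 297.96 kW
Heat supplied = 1072.6 MJ/h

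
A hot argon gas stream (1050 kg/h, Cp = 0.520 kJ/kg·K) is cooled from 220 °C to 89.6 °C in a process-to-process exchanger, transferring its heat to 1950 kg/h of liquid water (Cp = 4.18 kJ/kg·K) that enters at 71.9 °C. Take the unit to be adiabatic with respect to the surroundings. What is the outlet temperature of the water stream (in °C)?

T_c,out = 80.6 °C

Heat released by hot stream: Q = 1050 × 0.520 × (220 − 89.6) = 71198 kJ/h
Energy balance on cold side (adiabatic exchanger): Q = ṁ_c·Cp_c·(T_c,out − T_c,in)
T_c,out = 71.9 + 71198/(1950 × 4.18) = 80.635 °C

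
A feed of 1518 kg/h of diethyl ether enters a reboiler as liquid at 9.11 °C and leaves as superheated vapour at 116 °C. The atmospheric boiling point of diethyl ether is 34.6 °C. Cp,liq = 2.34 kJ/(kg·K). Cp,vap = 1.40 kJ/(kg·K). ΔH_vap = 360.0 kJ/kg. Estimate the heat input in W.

liquid 9.11→34.6 °C: 59.647 kJ/kg
vaporisation at 34.6 °C: 360 kJ/kg
vapour 34.6→116 °C: 113.96 kJ/kg
Δh = 59.647 + 360 + 113.96 = 533.61 kJ/kg
Q = ṁ·Δh = 1518 kg/h × 533.61 kJ/kg = 810010 kJ/h
|Q| = 225 kW = 225000 W

Q = 225000 W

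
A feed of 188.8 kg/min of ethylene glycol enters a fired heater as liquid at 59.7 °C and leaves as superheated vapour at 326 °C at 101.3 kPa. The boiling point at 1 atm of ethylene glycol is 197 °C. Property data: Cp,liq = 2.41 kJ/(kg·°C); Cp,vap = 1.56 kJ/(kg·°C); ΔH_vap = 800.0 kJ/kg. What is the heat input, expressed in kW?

liquid 59.7→197 °C: 330.89 kJ/kg
vaporisation at 197 °C: 800 kJ/kg
vapour 197→326 °C: 201.24 kJ/kg
Δh = 330.89 + 800 + 201.24 = 1332.1 kJ/kg
Q = ṁ·Δh = 188.8 kg/min × 1332.1 kJ/kg = 251510 kJ/min
|Q| = 4191.8 kW

Q = 4190 kW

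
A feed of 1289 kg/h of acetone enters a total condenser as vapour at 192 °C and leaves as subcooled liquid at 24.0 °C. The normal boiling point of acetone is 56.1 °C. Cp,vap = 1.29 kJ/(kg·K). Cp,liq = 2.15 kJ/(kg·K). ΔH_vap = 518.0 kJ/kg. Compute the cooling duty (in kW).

Q_c = 273 kW

vapour 192→56.1 °C: -175.31 kJ/kg
condensation at 56.1 °C: -518 kJ/kg
liquid 56.1→24.0 °C: -69.015 kJ/kg
Δh = -175.31 + -518 + -69.015 = -762.33 kJ/kg
Q = ṁ·Δh = 1289 kg/h × -762.33 kJ/kg = -982640 kJ/h
|Q| = 272.96 kW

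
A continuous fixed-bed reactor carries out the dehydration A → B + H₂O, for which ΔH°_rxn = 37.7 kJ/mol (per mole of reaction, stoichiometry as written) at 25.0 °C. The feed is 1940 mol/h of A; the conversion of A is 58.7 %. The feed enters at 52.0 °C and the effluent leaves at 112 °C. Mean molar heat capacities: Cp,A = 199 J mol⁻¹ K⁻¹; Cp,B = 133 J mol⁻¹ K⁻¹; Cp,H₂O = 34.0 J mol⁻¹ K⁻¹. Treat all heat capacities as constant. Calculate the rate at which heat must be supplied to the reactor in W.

Q_in = 17500 W

Extent of reaction ξ = 0.587 × 1940 = 1138.8 mol/h
Reaction term: ξ·ΔH°_rxn = 1138.8 × 37.7 = 42932 kJ/h
Sensible, feed 52.0→25 °C: -10424 kJ/h
Outlet flows (mol/h): A 801.22, B 1138.8, H₂O 1138.8
Sensible, products 25→112 °C: 30417 kJ/h
Q = ΔH = 62925 kJ/h = 17.479 kW
Heat supplied = 17479 W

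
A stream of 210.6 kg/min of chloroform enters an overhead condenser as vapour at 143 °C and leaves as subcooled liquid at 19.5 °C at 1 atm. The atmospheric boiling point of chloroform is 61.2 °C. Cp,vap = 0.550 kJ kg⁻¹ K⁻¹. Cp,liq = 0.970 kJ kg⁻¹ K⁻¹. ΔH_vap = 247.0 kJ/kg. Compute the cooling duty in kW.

vapour 143→61.2 °C: -44.99 kJ/kg
condensation at 61.2 °C: -247 kJ/kg
liquid 61.2→19.5 °C: -40.449 kJ/kg
Δh = -44.99 + -247 + -40.449 = -332.44 kJ/kg
Q = ṁ·Δh = 210.6 kg/min × -332.44 kJ/kg = -70012 kJ/min
|Q| = 1166.9 kW

Q_c = 1170 kW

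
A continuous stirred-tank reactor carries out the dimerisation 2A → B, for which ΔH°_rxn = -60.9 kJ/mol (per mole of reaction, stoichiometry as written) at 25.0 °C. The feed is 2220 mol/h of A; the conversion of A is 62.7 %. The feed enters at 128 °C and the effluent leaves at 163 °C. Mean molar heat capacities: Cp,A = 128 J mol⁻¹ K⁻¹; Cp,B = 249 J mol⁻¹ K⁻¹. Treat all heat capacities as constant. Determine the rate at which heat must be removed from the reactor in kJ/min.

Q_out = 552 kJ/min

Extent of reaction ξ = 0.627 × 2220 / 2 = 695.97 mol/h
Reaction term: ξ·ΔH°_rxn = 695.97 × -60.9 = -42385 kJ/h
Sensible, feed 128→25 °C: -29268 kJ/h
Outlet flows (mol/h): A 828.06, B 695.97
Sensible, products 25→163 °C: 38542 kJ/h
Q = ΔH = -33111 kJ/h = -9.1976 kW
Heat removed = 551.85 kJ/min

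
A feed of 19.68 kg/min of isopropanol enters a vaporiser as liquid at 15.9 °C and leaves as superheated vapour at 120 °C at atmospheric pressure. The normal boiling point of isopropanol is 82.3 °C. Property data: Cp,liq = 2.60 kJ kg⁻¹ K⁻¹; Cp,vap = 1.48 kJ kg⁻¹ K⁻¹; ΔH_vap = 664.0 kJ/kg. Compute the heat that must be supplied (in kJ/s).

liquid 15.9→82.3 °C: 172.64 kJ/kg
vaporisation at 82.3 °C: 664 kJ/kg
vapour 82.3→120 °C: 55.796 kJ/kg
Δh = 172.64 + 664 + 55.796 = 892.44 kJ/kg
Q = ṁ·Δh = 19.68 kg/min × 892.44 kJ/kg = 17563 kJ/min
|Q| = 292.72 kW

Q = 293 kJ/s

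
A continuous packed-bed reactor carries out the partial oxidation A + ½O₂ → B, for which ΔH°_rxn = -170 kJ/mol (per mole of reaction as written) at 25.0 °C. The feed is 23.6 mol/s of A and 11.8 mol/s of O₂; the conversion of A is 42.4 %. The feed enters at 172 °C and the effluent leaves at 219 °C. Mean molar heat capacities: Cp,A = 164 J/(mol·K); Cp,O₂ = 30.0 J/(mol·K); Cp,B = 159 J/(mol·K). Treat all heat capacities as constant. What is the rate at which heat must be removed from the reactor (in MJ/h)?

Extent of reaction ξ = 0.424 × 23.6 = 10.006 mol/s
Reaction term: ξ·ΔH°_rxn = 10.006 × -170 = -1701.1 kJ/s
Sensible, feed 172→25 °C: -620.99 kJ/s
Outlet flows (mol/s): A 13.594, O₂ 6.7968, B 10.006
Sensible, products 25→219 °C: 780.71 kJ/s
Q = ΔH = -1541.4 kJ/s = -1541.4 kW
Heat removed = 5548.9 MJ/h

Q_out = 5550 MJ/h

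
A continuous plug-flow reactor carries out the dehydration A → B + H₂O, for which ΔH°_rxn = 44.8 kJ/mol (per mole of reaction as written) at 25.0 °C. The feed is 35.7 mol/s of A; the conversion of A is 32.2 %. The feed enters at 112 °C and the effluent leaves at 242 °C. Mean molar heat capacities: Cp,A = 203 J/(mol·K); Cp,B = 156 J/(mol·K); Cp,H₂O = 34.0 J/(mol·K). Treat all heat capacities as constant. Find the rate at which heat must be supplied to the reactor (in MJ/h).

Q_in = 5130 MJ/h

Extent of reaction ξ = 0.322 × 35.7 = 11.495 mol/s
Reaction term: ξ·ΔH°_rxn = 11.495 × 44.8 = 514.99 kJ/s
Sensible, feed 112→25 °C: -630.5 kJ/s
Outlet flows (mol/s): A 24.205, B 11.495, H₂O 11.495
Sensible, products 25→242 °C: 1540.2 kJ/s
Q = ΔH = 1424.7 kJ/s = 1424.7 kW
Heat supplied = 5128.9 MJ/h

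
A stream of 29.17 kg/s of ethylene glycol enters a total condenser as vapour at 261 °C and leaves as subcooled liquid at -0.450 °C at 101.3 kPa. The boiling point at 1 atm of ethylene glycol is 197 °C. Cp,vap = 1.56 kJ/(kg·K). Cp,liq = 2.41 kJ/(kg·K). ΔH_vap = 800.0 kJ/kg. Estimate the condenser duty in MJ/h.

Q_c = 144000 MJ/h

vapour 261→197 °C: -99.84 kJ/kg
condensation at 197 °C: -800 kJ/kg
liquid 197→-0.450 °C: -475.85 kJ/kg
Δh = -99.84 + -800 + -475.85 = -1375.7 kJ/kg
Q = ṁ·Δh = 29.17 kg/s × -1375.7 kJ/kg = -40129 kJ/s
|Q| = 40129 kW = 144460 MJ/h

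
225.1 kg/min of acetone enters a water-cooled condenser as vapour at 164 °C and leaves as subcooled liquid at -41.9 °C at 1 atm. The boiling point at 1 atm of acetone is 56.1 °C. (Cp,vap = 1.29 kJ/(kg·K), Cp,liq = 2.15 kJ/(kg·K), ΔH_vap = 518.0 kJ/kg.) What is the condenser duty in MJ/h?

vapour 164→56.1 °C: -139.19 kJ/kg
condensation at 56.1 °C: -518 kJ/kg
liquid 56.1→-41.9 °C: -210.7 kJ/kg
Δh = -139.19 + -518 + -210.7 = -867.89 kJ/kg
Q = ṁ·Δh = 225.1 kg/min × -867.89 kJ/kg = -195360 kJ/min
|Q| = 3256 kW = 11722 MJ/h

Q_c = 11700 MJ/h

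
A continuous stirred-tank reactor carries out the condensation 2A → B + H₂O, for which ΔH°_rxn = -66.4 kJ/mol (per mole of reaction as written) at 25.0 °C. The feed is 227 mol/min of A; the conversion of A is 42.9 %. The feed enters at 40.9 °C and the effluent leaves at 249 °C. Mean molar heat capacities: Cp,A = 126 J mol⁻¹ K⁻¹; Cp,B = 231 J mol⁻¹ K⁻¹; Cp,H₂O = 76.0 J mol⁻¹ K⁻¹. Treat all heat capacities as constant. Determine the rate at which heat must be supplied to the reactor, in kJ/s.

Q_in = 55.3 kJ/s

Extent of reaction ξ = 0.429 × 227 / 2 = 48.691 mol/min
Reaction term: ξ·ΔH°_rxn = 48.691 × -66.4 = -3233.1 kJ/min
Sensible, feed 40.9→25 °C: -454.77 kJ/min
Outlet flows (mol/min): A 129.62, B 48.691, H₂O 48.691
Sensible, products 25→249 °C: 7006.7 kJ/min
Q = ΔH = 3318.8 kJ/min = 55.314 kW
Heat supplied = 55.314 kJ/s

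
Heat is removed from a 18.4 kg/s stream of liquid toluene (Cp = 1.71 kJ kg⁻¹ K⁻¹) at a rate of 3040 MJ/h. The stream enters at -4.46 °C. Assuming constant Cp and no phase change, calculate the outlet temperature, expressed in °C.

Q = 3040 MJ/h = 844.44 kJ/s
ΔT = Q/(ṁ·Cp) = 844.44/(18.4×1.71) = 26.838 K
T_out = -4.46 − 26.838 = -31.298 °C

T_out = -31.3 °C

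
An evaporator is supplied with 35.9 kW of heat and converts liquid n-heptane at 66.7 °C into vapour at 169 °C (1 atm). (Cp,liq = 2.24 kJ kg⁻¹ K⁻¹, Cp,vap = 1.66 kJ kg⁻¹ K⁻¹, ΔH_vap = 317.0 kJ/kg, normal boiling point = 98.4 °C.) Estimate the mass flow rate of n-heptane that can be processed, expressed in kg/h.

ṁ = 256 kg/h

Δh = 2.24×(98.4−66.7) + 317.0 + 1.66×(169−98.4) = 505.2 kJ/kg
Q = 35.9 kW = 35.9 kJ/s = 129240 kJ/h
ṁ = Q/Δh = 129240 / 505.2 = 255.82 kg/h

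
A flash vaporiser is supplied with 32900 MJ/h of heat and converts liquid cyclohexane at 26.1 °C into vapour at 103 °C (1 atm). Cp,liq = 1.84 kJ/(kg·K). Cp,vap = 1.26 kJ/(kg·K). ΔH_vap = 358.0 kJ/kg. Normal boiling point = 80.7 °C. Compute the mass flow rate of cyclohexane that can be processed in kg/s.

ṁ = 18.8 kg/s

Δh = 1.84×(80.7−26.1) + 358.0 + 1.26×(103−80.7) = 486.56 kJ/kg
Q = 32900 MJ/h = 9138.9 kJ/s = 9138.9 kJ/s
ṁ = Q/Δh = 9138.9 / 486.56 = 18.783 kg/s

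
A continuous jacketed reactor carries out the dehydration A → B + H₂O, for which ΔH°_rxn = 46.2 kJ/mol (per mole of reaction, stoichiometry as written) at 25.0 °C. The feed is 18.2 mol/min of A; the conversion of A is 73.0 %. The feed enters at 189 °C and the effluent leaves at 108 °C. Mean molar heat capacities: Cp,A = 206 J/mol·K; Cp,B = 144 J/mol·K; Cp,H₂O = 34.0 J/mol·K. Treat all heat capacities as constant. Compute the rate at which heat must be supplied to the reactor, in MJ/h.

Q_in = 16.8 MJ/h

Extent of reaction ξ = 0.730 × 18.2 = 13.286 mol/min
Reaction term: ξ·ΔH°_rxn = 13.286 × 46.2 = 613.81 kJ/min
Sensible, feed 189→25 °C: -614.87 kJ/min
Outlet flows (mol/min): A 4.914, B 13.286, H₂O 13.286
Sensible, products 25→108 °C: 280.31 kJ/min
Q = ΔH = 279.25 kJ/min = 4.6542 kW
Heat supplied = 16.755 MJ/h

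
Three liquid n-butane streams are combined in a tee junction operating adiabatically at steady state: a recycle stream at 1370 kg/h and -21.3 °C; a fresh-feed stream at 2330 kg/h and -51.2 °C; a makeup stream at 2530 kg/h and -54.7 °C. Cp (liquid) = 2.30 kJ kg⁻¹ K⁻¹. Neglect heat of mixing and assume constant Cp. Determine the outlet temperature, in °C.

T_out = -46.0 °C

No heat crosses the boundary, so H_out = H_in.
Σ ṁᵢCp,ᵢTᵢ = 1370×2.30×-21.3 + 2330×2.30×-51.2 + 2530×2.30×-54.7 = -659800
Σ ṁᵢCp,ᵢ = 1370×2.30 + 2330×2.30 + 2530×2.30 = 14329
T_out = -659800 / 14329 = -46.046 °C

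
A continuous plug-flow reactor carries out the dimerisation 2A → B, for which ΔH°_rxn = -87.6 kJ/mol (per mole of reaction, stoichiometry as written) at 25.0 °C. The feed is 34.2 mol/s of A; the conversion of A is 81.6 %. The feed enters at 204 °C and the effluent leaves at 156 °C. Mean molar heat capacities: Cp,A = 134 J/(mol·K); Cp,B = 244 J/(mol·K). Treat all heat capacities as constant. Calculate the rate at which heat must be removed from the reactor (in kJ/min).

Extent of reaction ξ = 0.816 × 34.2 / 2 = 13.954 mol/s
Reaction term: ξ·ΔH°_rxn = 13.954 × -87.6 = -1222.3 kJ/s
Sensible, feed 204→25 °C: -820.32 kJ/s
Outlet flows (mol/s): A 6.2928, B 13.954
Sensible, products 25→156 °C: 556.48 kJ/s
Q = ΔH = -1486.2 kJ/s = -1486.2 kW
Heat removed = 89171 kJ/min

Q_out = 89200 kJ/min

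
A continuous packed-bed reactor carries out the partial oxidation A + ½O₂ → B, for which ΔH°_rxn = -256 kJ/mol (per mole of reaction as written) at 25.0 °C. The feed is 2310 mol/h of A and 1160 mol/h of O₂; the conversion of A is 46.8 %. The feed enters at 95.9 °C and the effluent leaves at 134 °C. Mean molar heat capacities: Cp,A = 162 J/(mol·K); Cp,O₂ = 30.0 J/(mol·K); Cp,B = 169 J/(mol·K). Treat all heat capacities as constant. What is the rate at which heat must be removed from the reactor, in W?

Q_out = 72800 W

Extent of reaction ξ = 0.468 × 2310 = 1081.1 mol/h
Reaction term: ξ·ΔH°_rxn = 1081.1 × -256 = -276760 kJ/h
Sensible, feed 95.9→25 °C: -29000 kJ/h
Outlet flows (mol/h): A 1228.9, O₂ 619.46, B 1081.1
Sensible, products 25→134 °C: 43640 kJ/h
Q = ΔH = -262120 kJ/h = -72.81 kW
Heat removed = 72810 W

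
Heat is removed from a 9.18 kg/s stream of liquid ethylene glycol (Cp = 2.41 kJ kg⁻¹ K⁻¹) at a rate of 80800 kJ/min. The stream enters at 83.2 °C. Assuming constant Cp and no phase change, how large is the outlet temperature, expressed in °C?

T_out = 22.3 °C

Q = 80800 kJ/min = 1346.7 kJ/s
ΔT = Q/(ṁ·Cp) = 1346.7/(9.18×2.41) = 60.87 K
T_out = 83.2 − 60.87 = 22.33 °C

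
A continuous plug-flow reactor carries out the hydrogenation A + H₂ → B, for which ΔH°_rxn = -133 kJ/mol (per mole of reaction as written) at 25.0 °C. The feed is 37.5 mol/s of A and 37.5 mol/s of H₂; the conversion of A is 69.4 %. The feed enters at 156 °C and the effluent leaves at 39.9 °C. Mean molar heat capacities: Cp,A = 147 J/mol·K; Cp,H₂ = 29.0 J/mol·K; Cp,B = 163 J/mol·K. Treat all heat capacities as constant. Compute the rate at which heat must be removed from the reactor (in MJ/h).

Extent of reaction ξ = 0.694 × 37.5 = 26.025 mol/s
Reaction term: ξ·ΔH°_rxn = 26.025 × -133 = -3461.3 kJ/s
Sensible, feed 156→25 °C: -864.6 kJ/s
Outlet flows (mol/s): A 11.475, H₂ 11.475, B 26.025
Sensible, products 25→39.9 °C: 93.299 kJ/s
Q = ΔH = -4232.6 kJ/s = -4232.6 kW
Heat removed = 15237 MJ/h

Q_out = 15200 MJ/h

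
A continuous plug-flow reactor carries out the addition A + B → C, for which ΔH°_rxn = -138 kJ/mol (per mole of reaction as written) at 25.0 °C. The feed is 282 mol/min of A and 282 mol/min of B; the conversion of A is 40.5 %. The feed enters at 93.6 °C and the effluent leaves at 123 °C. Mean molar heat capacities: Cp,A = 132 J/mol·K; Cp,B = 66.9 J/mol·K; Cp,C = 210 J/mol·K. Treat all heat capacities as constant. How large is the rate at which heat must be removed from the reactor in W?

Q_out = 233000 W

Extent of reaction ξ = 0.405 × 282 = 114.21 mol/min
Reaction term: ξ·ΔH°_rxn = 114.21 × -138 = -15761 kJ/min
Sensible, feed 93.6→25 °C: -3847.8 kJ/min
Outlet flows (mol/min): A 167.79, B 167.79, C 114.21
Sensible, products 25→123 °C: 5621 kJ/min
Q = ΔH = -13988 kJ/min = -233.13 kW
Heat removed = 233130 W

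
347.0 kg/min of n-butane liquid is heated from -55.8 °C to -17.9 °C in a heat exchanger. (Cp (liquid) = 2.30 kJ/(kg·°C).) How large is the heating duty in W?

Q = ṁ·Cp·ΔT = 347.0 × 2.30 × (-17.9 − -55.8) = 30248 kJ/min
Converting: 30248 / 60 s = 504.13 kW
Heating duty = 504130 W

Q = 504000 W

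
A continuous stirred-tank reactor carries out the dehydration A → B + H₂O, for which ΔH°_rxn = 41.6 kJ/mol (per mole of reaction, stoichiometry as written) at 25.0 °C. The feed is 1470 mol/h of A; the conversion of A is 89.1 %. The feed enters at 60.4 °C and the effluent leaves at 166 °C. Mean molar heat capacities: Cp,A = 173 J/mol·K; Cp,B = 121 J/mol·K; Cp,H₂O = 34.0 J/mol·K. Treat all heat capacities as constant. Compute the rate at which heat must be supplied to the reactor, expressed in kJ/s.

Extent of reaction ξ = 0.891 × 1470 = 1309.8 mol/h
Reaction term: ξ·ΔH°_rxn = 1309.8 × 41.6 = 54486 kJ/h
Sensible, feed 60.4→25 °C: -9002.6 kJ/h
Outlet flows (mol/h): A 160.23, B 1309.8, H₂O 1309.8
Sensible, products 25→166 °C: 32534 kJ/h
Q = ΔH = 78017 kJ/h = 21.671 kW
Heat supplied = 21.671 kJ/s

Q_in = 21.7 kJ/s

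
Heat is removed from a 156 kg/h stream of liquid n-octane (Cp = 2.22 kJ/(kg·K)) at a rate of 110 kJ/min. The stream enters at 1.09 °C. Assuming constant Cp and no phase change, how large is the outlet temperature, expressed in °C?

T_out = -18.0 °C

Q = 110 kJ/min = 6600 kJ/h
ΔT = Q/(ṁ·Cp) = 6600/(156×2.22) = 19.058 K
T_out = 1.09 − 19.058 = -17.968 °C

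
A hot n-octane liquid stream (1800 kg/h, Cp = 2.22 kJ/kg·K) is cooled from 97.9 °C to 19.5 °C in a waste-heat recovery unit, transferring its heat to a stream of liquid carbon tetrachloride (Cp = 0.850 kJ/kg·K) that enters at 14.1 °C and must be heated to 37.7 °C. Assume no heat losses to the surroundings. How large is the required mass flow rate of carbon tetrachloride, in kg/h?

Heat released by hot stream: Q = 1800 × 2.22 × (97.9 − 19.5) = 313290 kJ/h
Energy balance on cold side (adiabatic exchanger): Q = ṁ_c·Cp_c·(T_c,out − T_c,in)
ṁ_c = 313290 / [0.850 × (37.7 − 14.1)] = 15617 kg/h

ṁ_c = 15600 kg/h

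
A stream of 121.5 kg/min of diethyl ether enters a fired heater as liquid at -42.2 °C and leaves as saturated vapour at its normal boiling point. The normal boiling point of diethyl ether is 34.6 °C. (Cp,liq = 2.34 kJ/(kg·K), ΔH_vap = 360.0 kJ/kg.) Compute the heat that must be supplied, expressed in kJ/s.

liquid -42.2→34.6 °C: 179.71 kJ/kg
vaporisation at 34.6 °C: 360 kJ/kg
Δh = 179.71 + 360 = 539.71 kJ/kg
Q = ṁ·Δh = 121.5 kg/min × 539.71 kJ/kg = 65575 kJ/min
|Q| = 1092.9 kW

Q = 1090 kJ/s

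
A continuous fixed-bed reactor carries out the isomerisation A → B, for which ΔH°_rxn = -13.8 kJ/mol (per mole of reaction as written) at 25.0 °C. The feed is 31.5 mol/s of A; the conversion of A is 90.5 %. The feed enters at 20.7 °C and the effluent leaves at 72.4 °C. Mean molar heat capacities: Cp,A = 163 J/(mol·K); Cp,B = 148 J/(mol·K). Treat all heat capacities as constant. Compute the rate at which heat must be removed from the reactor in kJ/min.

Q_out = 8890 kJ/min

Extent of reaction ξ = 0.905 × 31.5 = 28.508 mol/s
Reaction term: ξ·ΔH°_rxn = 28.508 × -13.8 = -393.4 kJ/s
Sensible, feed 20.7→25 °C: 22.078 kJ/s
Outlet flows (mol/s): A 2.9925, B 28.508
Sensible, products 25→72.4 °C: 223.11 kJ/s
Q = ΔH = -148.22 kJ/s = -148.22 kW
Heat removed = 8893.1 kJ/min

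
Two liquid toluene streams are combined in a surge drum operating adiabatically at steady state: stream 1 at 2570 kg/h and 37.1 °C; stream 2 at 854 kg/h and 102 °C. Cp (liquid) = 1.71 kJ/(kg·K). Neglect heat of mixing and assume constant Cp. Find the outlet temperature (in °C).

T_out = 53.3 °C

Adiabatic, steady state ⇒ Σ ṁᵢCp,ᵢ(T_out − Tᵢ) = 0
T_out = Σ ṁᵢCp,ᵢTᵢ / Σ ṁᵢCp,ᵢ
      = 312000 / 5855 = 53.287 °C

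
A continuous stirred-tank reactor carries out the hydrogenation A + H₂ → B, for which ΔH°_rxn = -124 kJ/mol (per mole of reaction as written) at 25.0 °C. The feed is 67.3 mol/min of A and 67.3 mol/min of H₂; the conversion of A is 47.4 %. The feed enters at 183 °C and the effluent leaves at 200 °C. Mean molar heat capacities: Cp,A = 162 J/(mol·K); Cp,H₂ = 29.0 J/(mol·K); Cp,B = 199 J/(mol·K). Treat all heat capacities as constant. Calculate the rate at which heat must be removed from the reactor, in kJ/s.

Q_out = 61.5 kJ/s

Extent of reaction ξ = 0.474 × 67.3 = 31.9 mol/min
Reaction term: ξ·ΔH°_rxn = 31.9 × -124 = -3955.6 kJ/min
Sensible, feed 183→25 °C: -2031 kJ/min
Outlet flows (mol/min): A 35.4, H₂ 35.4, B 31.9
Sensible, products 25→200 °C: 2294.2 kJ/min
Q = ΔH = -3692.4 kJ/min = -61.541 kW
Heat removed = 61.541 kJ/s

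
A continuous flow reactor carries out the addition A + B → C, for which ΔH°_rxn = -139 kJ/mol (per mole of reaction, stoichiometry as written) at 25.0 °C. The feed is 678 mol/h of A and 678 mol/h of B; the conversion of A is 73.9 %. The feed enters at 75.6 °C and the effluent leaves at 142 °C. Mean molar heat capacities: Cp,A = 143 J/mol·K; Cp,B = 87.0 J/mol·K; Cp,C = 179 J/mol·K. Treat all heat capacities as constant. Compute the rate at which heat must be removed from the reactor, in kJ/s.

Q_out = 17.3 kJ/s

Extent of reaction ξ = 0.739 × 678 = 501.04 mol/h
Reaction term: ξ·ΔH°_rxn = 501.04 × -139 = -69645 kJ/h
Sensible, feed 75.6→25 °C: -7890.6 kJ/h
Outlet flows (mol/h): A 176.96, B 176.96, C 501.04
Sensible, products 25→142 °C: 15255 kJ/h
Q = ΔH = -62280 kJ/h = -17.3 kW
Heat removed = 17.3 kJ/s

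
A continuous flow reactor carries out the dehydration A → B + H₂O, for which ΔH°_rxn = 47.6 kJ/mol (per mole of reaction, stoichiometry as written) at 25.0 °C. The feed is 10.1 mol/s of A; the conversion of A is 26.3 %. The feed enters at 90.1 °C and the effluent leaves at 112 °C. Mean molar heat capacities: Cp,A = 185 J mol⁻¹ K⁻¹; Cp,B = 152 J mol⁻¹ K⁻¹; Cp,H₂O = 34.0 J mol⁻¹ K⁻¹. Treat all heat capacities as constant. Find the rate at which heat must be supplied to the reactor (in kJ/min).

Extent of reaction ξ = 0.263 × 10.1 = 2.6563 mol/s
Reaction term: ξ·ΔH°_rxn = 2.6563 × 47.6 = 126.44 kJ/s
Sensible, feed 90.1→25 °C: -121.64 kJ/s
Outlet flows (mol/s): A 7.4437, B 2.6563, H₂O 2.6563
Sensible, products 25→112 °C: 162.79 kJ/s
Q = ΔH = 167.59 kJ/s = 167.59 kW
Heat supplied = 10055 kJ/min

Q_in = 10100 kJ/min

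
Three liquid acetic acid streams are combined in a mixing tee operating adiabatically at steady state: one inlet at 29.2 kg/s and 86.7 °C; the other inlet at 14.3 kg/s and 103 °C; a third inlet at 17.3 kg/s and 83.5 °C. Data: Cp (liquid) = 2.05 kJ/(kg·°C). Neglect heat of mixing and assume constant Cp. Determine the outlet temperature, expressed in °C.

T_out = 89.6 °C

Adiabatic, steady state ⇒ Σ ṁᵢCp,ᵢ(T_out − Tᵢ) = 0
T_out = Σ ṁᵢCp,ᵢTᵢ / Σ ṁᵢCp,ᵢ
      = 11171 / 124.64 = 89.623 °C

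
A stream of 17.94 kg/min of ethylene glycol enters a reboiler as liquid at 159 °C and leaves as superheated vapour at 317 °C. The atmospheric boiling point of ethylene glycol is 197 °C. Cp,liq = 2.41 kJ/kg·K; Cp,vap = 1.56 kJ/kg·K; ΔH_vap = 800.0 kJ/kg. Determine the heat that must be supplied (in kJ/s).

liquid 159→197 °C: 91.58 kJ/kg
vaporisation at 197 °C: 800 kJ/kg
vapour 197→317 °C: 187.2 kJ/kg
Δh = 91.58 + 800 + 187.2 = 1078.8 kJ/kg
Q = ṁ·Δh = 17.94 kg/min × 1078.8 kJ/kg = 19353 kJ/min
|Q| = 322.56 kW

Q = 323 kJ/s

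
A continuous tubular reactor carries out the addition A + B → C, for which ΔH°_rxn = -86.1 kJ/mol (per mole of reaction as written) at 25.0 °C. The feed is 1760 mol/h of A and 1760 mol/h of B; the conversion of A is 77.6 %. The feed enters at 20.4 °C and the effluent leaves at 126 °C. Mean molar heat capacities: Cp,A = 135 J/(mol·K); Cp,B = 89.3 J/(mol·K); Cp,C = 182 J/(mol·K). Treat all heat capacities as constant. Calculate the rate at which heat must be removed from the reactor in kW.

Extent of reaction ξ = 0.776 × 1760 = 1365.8 mol/h
Reaction term: ξ·ΔH°_rxn = 1365.8 × -86.1 = -117590 kJ/h
Sensible, feed 20.4→25 °C: 1815.9 kJ/h
Outlet flows (mol/h): A 394.24, B 394.24, C 1365.8
Sensible, products 25→126 °C: 34037 kJ/h
Q = ΔH = -81739 kJ/h = -22.705 kW
Heat removed = 22.705 kW

Q_out = 22.7 kW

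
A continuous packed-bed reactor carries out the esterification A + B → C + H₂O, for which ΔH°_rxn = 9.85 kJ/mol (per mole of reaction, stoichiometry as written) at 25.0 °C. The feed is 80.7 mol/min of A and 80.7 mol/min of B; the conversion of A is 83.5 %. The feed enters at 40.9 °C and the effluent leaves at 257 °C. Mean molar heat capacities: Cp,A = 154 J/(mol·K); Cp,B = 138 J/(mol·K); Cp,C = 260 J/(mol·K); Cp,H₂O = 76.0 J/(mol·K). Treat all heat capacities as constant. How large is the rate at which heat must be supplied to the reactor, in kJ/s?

Q_in = 107 kJ/s

Extent of reaction ξ = 0.835 × 80.7 = 67.385 mol/min
Reaction term: ξ·ΔH°_rxn = 67.385 × 9.85 = 663.74 kJ/min
Sensible, feed 40.9→25 °C: -374.67 kJ/min
Outlet flows (mol/min): A 13.316, B 13.316, C 67.385, H₂O 67.385
Sensible, products 25→257 °C: 6154.8 kJ/min
Q = ΔH = 6443.9 kJ/min = 107.4 kW
Heat supplied = 107.4 kJ/s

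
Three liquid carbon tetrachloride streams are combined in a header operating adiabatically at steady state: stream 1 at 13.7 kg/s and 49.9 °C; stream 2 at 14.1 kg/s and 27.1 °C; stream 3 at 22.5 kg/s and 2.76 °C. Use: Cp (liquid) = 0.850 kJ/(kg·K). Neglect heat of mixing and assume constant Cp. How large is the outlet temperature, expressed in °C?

Adiabatic, steady state ⇒ Σ ṁᵢCp,ᵢ(T_out − Tᵢ) = 0
T_out = Σ ṁᵢCp,ᵢTᵢ / Σ ṁᵢCp,ᵢ
      = 958.66 / 42.755 = 22.422 °C

T_out = 22.4 °C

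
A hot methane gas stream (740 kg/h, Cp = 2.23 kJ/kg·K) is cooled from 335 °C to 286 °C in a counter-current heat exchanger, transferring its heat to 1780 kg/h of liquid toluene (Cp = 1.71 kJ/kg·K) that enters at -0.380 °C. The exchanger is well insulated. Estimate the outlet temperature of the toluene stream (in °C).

Heat released by hot stream: Q = 740 × 2.23 × (335 − 286) = 80860 kJ/h
Energy balance on cold side (adiabatic exchanger): Q = ṁ_c·Cp_c·(T_c,out − T_c,in)
T_c,out = -0.380 + 80860/(1780 × 1.71) = 26.185 °C

T_c,out = 26.2 °C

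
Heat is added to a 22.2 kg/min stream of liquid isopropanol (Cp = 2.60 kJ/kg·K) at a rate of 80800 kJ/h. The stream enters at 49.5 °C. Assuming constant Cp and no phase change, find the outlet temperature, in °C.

Q = 80800 kJ/h = 1346.7 kJ/min
ΔT = Q/(ṁ·Cp) = 1346.7/(22.2×2.60) = 23.331 K
T_out = 49.5 + 23.331 = 72.831 °C

T_out = 72.8 °C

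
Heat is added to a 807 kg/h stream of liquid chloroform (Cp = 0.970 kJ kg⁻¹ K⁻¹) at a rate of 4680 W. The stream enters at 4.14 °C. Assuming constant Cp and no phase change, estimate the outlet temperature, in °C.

T_out = 25.7 °C

Q = 4680 W = 16848 kJ/h
ΔT = Q/(ṁ·Cp) = 16848/(807×0.970) = 21.523 K
T_out = 4.14 + 21.523 = 25.663 °C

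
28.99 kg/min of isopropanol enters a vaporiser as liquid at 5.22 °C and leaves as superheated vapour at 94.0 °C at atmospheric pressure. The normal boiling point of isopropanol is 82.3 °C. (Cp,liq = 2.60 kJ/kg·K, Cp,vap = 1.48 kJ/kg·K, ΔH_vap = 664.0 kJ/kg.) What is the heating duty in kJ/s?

liquid 5.22→82.3 °C: 200.41 kJ/kg
vaporisation at 82.3 °C: 664 kJ/kg
vapour 82.3→94.0 °C: 17.316 kJ/kg
Δh = 200.41 + 664 + 17.316 = 881.72 kJ/kg
Q = ṁ·Δh = 28.99 kg/min × 881.72 kJ/kg = 25561 kJ/min
|Q| = 426.02 kW

Q = 426 kJ/s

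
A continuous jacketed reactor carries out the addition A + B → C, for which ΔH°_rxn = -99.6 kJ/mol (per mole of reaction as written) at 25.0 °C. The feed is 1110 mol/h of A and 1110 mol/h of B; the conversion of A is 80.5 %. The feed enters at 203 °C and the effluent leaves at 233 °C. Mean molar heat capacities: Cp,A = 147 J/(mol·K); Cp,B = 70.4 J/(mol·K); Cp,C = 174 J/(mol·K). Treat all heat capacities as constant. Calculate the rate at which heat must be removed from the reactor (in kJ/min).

Extent of reaction ξ = 0.805 × 1110 = 893.55 mol/h
Reaction term: ξ·ΔH°_rxn = 893.55 × -99.6 = -88998 kJ/h
Sensible, feed 203→25 °C: -42954 kJ/h
Outlet flows (mol/h): A 216.45, B 216.45, C 893.55
Sensible, products 25→233 °C: 42127 kJ/h
Q = ΔH = -89824 kJ/h = -24.951 kW
Heat removed = 1497.1 kJ/min

Q_out = 1500 kJ/min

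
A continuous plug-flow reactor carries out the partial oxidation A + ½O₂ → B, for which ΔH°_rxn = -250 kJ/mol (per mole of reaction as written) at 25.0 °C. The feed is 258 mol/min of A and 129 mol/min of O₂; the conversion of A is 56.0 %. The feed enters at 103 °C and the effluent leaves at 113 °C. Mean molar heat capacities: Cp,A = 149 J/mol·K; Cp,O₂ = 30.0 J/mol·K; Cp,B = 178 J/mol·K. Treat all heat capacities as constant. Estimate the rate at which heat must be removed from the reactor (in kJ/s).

Extent of reaction ξ = 0.560 × 258 = 144.48 mol/min
Reaction term: ξ·ΔH°_rxn = 144.48 × -250 = -36120 kJ/min
Sensible, feed 103→25 °C: -3300.3 kJ/min
Outlet flows (mol/min): A 113.52, O₂ 56.76, B 144.48
Sensible, products 25→113 °C: 3901.5 kJ/min
Q = ΔH = -35519 kJ/min = -591.98 kW
Heat removed = 591.98 kJ/s

Q_out = 592 kJ/s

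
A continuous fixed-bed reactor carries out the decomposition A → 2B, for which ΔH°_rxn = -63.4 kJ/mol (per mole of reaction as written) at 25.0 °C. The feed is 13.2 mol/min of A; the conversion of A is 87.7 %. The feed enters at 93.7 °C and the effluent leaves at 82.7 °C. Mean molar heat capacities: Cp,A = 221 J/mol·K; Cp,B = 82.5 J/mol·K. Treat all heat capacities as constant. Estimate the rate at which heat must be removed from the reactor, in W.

Q_out = 13400 W

Extent of reaction ξ = 0.877 × 13.2 = 11.576 mol/min
Reaction term: ξ·ΔH°_rxn = 11.576 × -63.4 = -733.94 kJ/min
Sensible, feed 93.7→25 °C: -200.41 kJ/min
Outlet flows (mol/min): A 1.6236, B 23.153
Sensible, products 25→82.7 °C: 130.92 kJ/min
Q = ΔH = -803.44 kJ/min = -13.391 kW
Heat removed = 13391 W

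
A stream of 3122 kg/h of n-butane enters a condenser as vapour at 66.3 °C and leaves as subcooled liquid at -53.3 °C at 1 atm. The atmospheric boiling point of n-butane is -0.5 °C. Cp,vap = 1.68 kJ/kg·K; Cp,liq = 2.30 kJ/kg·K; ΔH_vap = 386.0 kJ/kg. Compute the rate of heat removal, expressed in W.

vapour 66.3→-0.5 °C: -112.22 kJ/kg
condensation at -0.5 °C: -386 kJ/kg
liquid -0.5→-53.3 °C: -121.44 kJ/kg
Δh = -112.22 + -386 + -121.44 = -619.66 kJ/kg
Q = ṁ·Δh = 3122 kg/h × -619.66 kJ/kg = -1.9346e+06 kJ/h
|Q| = 537.39 kW = 537390 W

Q_c = 537000 W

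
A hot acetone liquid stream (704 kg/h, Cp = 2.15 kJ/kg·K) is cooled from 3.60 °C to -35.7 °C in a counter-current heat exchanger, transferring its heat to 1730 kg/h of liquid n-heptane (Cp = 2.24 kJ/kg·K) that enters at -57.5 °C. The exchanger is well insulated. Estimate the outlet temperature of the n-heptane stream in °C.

Heat released by hot stream: Q = 704 × 2.15 × (3.60 − -35.7) = 59484 kJ/h
Energy balance on cold side (adiabatic exchanger): Q = ṁ_c·Cp_c·(T_c,out − T_c,in)
T_c,out = -57.5 + 59484/(1730 × 2.24) = -42.15 °C

T_c,out = -42.1 °C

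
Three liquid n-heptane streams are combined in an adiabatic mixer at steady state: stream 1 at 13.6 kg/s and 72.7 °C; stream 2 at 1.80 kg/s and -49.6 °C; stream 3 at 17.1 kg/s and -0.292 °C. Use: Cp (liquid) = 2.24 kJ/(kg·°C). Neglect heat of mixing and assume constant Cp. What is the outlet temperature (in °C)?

T_out = 27.5 °C

Adiabatic, steady state ⇒ Σ ṁᵢCp,ᵢ(T_out − Tᵢ) = 0
Σ ṁᵢCp,ᵢTᵢ = 13.6×2.24×72.7 + 1.80×2.24×-49.6 + 17.1×2.24×-0.292 = 2003.6
Σ ṁᵢCp,ᵢ = 13.6×2.24 + 1.80×2.24 + 17.1×2.24 = 72.8
T_out = 2003.6 / 72.8 = 27.521 °C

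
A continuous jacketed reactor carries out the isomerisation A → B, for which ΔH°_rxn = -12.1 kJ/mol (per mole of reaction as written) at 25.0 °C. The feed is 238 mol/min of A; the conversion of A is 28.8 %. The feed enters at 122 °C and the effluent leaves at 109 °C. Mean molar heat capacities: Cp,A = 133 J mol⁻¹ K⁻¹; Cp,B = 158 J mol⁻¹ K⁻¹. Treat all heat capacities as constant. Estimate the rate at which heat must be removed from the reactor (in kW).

Extent of reaction ξ = 0.288 × 238 = 68.544 mol/min
Reaction term: ξ·ΔH°_rxn = 68.544 × -12.1 = -829.38 kJ/min
Sensible, feed 122→25 °C: -3070.4 kJ/min
Outlet flows (mol/min): A 169.46, B 68.544
Sensible, products 25→109 °C: 2802.9 kJ/min
Q = ΔH = -1096.9 kJ/min = -18.282 kW
Heat removed = 18.282 kW

Q_out = 18.3 kW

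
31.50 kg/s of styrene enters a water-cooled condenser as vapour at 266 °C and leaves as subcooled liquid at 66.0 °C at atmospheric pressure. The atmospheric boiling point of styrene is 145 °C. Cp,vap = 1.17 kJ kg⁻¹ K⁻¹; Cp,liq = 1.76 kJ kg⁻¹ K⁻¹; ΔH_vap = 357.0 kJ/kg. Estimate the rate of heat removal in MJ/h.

Q_c = 72300 MJ/h

vapour 266→145 °C: -141.57 kJ/kg
condensation at 145 °C: -357 kJ/kg
liquid 145→66.0 °C: -139.04 kJ/kg
Δh = -141.57 + -357 + -139.04 = -637.61 kJ/kg
Q = ṁ·Δh = 31.50 kg/s × -637.61 kJ/kg = -20085 kJ/s
|Q| = 20085 kW = 72305 MJ/h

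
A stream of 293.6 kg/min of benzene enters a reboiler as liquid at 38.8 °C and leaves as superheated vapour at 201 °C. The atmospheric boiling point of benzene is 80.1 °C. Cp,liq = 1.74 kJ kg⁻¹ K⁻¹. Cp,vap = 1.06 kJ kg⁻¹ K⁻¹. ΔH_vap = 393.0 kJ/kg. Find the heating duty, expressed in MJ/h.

liquid 38.8→80.1 °C: 71.862 kJ/kg
vaporisation at 80.1 °C: 393 kJ/kg
vapour 80.1→201 °C: 128.15 kJ/kg
Δh = 71.862 + 393 + 128.15 = 593.02 kJ/kg
Q = ṁ·Δh = 293.6 kg/min × 593.02 kJ/kg = 174110 kJ/min
|Q| = 2901.8 kW = 10447 MJ/h

Q = 10400 MJ/h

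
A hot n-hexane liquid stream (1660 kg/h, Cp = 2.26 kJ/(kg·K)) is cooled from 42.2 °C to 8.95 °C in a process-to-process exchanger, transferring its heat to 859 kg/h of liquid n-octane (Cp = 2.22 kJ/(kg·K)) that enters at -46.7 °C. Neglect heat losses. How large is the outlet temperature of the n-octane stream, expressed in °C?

Heat released by hot stream: Q = 1660 × 2.26 × (42.2 − 8.95) = 124740 kJ/h
Energy balance on cold side (adiabatic exchanger): Q = ṁ_c·Cp_c·(T_c,out − T_c,in)
T_c,out = -46.7 + 124740/(859 × 2.22) = 18.713 °C

T_c,out = 18.7 °C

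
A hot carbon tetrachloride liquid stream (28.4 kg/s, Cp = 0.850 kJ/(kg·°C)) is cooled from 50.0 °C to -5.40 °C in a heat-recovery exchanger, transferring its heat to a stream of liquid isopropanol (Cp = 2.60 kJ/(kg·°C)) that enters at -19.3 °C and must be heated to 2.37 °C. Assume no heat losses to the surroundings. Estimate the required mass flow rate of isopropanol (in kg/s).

Heat released by hot stream: Q = 28.4 × 0.850 × (50.0 − -5.40) = 1337.4 kJ/s
Energy balance on cold side (adiabatic exchanger): Q = ṁ_c·Cp_c·(T_c,out − T_c,in)
ṁ_c = 1337.4 / [2.60 × (2.37 − -19.3)] = 23.736 kg/s

ṁ_c = 23.7 kg/s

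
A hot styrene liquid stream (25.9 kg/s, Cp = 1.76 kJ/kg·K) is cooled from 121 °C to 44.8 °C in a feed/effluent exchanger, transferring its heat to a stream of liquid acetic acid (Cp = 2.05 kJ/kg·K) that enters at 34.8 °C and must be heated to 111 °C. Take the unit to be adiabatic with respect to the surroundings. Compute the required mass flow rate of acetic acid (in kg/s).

Heat released by hot stream: Q = 25.9 × 1.76 × (121 − 44.8) = 3473.5 kJ/s
Energy balance on cold side (adiabatic exchanger): Q = ṁ_c·Cp_c·(T_c,out − T_c,in)
ṁ_c = 3473.5 / [2.05 × (111 − 34.8)] = 22.236 kg/s

ṁ_c = 22.2 kg/s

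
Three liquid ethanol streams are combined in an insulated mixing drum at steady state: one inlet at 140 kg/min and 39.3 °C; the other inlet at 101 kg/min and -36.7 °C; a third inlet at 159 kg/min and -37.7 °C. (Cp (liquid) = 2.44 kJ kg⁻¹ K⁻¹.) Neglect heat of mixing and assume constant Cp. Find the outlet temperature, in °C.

T_out = -10.5 °C

Adiabatic, steady state ⇒ Σ ṁᵢCp,ᵢ(T_out − Tᵢ) = 0
Σ ṁᵢCp,ᵢTᵢ = 140×2.44×39.3 + 101×2.44×-36.7 + 159×2.44×-37.7 = -10246
Σ ṁᵢCp,ᵢ = 140×2.44 + 101×2.44 + 159×2.44 = 976
T_out = -10246 / 976 = -10.498 °C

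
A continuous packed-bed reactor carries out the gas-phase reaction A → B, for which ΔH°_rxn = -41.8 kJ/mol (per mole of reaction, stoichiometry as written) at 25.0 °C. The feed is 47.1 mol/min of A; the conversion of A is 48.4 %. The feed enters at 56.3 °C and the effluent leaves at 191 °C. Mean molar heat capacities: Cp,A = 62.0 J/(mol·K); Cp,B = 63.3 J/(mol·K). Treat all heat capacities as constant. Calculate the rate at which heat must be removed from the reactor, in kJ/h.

Extent of reaction ξ = 0.484 × 47.1 = 22.796 mol/min
Reaction term: ξ·ΔH°_rxn = 22.796 × -41.8 = -952.89 kJ/min
Sensible, feed 56.3→25 °C: -91.402 kJ/min
Outlet flows (mol/min): A 24.304, B 22.796
Sensible, products 25→191 °C: 489.67 kJ/min
Q = ΔH = -554.62 kJ/min = -9.2437 kW
Heat removed = 33277 kJ/h

Q_out = 33300 kJ/h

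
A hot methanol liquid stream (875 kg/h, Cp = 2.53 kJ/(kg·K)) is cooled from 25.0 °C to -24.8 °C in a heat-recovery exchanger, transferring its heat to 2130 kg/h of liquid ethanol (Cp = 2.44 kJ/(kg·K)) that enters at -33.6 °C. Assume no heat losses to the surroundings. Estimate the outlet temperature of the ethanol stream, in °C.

T_c,out = -12.4 °C

Heat released by hot stream: Q = 875 × 2.53 × (25.0 − -24.8) = 110240 kJ/h
Energy balance on cold side (adiabatic exchanger): Q = ṁ_c·Cp_c·(T_c,out − T_c,in)
T_c,out = -33.6 + 110240/(2130 × 2.44) = -12.388 °C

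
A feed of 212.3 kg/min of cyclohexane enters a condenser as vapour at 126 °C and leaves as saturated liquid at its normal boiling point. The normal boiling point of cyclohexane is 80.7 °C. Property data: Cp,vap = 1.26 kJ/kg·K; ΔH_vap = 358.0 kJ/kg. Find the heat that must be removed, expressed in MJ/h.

Q_c = 5290 MJ/h

vapour 126→80.7 °C: -57.078 kJ/kg
condensation at 80.7 °C: -358 kJ/kg
Δh = -57.078 + -358 = -415.08 kJ/kg
Q = ṁ·Δh = 212.3 kg/min × -415.08 kJ/kg = -88121 kJ/min
|Q| = 1468.7 kW = 5287.3 MJ/h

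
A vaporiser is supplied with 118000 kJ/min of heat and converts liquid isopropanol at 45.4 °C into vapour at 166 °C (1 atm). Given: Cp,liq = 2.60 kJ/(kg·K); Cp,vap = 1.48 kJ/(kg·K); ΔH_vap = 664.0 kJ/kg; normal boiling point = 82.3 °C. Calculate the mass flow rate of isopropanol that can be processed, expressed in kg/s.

Δh = 2.60×(82.3−45.4) + 664.0 + 1.48×(166−82.3) = 883.82 kJ/kg
Q = 118000 kJ/min = 1966.7 kJ/s = 1966.7 kJ/s
ṁ = Q/Δh = 1966.7 / 883.82 = 2.2252 kg/s

ṁ = 2.23 kg/s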